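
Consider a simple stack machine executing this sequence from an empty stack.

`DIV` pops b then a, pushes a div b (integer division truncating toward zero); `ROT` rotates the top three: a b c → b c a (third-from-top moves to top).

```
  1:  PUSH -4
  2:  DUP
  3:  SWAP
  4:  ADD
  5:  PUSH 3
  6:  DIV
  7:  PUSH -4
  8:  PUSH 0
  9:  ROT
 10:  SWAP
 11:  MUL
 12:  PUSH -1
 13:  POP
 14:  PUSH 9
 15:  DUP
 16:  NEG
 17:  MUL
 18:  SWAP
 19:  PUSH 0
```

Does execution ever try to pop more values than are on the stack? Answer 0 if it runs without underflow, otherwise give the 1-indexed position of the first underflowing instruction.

0

PUSH -4 : [-4]
DUP     : [-4, -4]
SWAP    : [-4, -4]
ADD     : [-8]
PUSH 3  : [-8, 3]
DIV     : [-2]
PUSH -4 : [-2, -4]
PUSH 0  : [-2, -4, 0]
ROT     : [-4, 0, -2]
SWAP    : [-4, -2, 0]
MUL     : [-4, 0]
PUSH -1 : [-4, 0, -1]
POP     : [-4, 0]
PUSH 9  : [-4, 0, 9]
DUP     : [-4, 0, 9, 9]
NEG     : [-4, 0, 9, -9]
MUL     : [-4, 0, -81]
SWAP    : [-4, -81, 0]
PUSH 0  : [-4, -81, 0, 0]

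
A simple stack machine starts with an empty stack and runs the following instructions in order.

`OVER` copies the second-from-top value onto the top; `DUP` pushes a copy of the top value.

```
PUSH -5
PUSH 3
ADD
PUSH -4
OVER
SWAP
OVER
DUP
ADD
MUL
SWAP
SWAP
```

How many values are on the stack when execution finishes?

3

PUSH -5 → -5
PUSH 3  → -5 3
ADD     → -2
PUSH -4 → -2 -4
OVER    → -2 -4 -2
SWAP    → -2 -2 -4
OVER    → -2 -2 -4 -2
DUP     → -2 -2 -4 -2 -2
ADD     → -2 -2 -4 -4
MUL     → -2 -2 16
SWAP    → -2 16 -2
SWAP    → -2 -2 16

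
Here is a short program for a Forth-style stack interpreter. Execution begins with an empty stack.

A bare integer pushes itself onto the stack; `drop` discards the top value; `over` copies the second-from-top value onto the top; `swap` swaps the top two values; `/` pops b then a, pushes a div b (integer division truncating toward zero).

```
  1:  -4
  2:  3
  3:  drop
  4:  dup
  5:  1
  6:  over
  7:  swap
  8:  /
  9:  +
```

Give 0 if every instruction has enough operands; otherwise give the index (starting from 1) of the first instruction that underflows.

0

-4   : -4
3    : -4 3
drop : -4
dup  : -4 -4
1    : -4 -4 1
over : -4 -4 1 -4
swap : -4 -4 -4 1
/    : -4 -4 -4
+    : -4 -8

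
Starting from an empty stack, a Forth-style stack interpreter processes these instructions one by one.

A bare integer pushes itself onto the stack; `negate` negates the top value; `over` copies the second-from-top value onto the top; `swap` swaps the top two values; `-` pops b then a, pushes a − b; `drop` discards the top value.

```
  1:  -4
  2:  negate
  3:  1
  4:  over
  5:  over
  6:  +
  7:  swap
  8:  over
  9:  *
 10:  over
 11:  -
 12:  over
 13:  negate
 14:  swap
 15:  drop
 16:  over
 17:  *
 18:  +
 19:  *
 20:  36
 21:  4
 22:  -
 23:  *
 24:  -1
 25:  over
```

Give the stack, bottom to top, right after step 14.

[4, 5, -5, 0]

-4      -4
negate  4
1       4 1
over    4 1 4
over    4 1 4 1
+       4 1 5
swap    4 5 1
over    4 5 1 5
*       4 5 5
over    4 5 5 5
-       4 5 0
over    4 5 0 5
negate  4 5 0 -5
swap    4 5 -5 0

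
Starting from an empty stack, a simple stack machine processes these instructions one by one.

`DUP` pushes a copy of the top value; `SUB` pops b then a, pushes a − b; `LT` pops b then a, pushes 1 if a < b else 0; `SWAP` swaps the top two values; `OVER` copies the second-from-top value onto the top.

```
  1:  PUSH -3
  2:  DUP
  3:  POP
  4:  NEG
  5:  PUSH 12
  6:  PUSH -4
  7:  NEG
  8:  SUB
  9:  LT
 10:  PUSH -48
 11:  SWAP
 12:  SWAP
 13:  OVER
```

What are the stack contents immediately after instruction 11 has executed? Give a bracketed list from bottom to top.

PUSH -3  → [-3]
DUP      → [-3, -3]
POP      → [-3]
NEG      → [3]
PUSH 12  → [3, 12]
PUSH -4  → [3, 12, -4]
NEG      → [3, 12, 4]
SUB      → [3, 8]
LT       → [1]
PUSH -48 → [1, -48]
SWAP     → [-48, 1]

[-48, 1]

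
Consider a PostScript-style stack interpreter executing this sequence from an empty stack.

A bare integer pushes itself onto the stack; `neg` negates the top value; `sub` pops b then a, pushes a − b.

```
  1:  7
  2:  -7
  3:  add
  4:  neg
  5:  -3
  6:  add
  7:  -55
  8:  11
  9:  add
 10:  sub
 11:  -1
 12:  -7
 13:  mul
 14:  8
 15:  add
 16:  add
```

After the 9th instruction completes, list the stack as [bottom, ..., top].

[-3, -44]

7   : [7]
-7  : [7, -7]
add : [0]
neg : [0]
-3  : [0, -3]
add : [-3]
-55 : [-3, -55]
11  : [-3, -55, 11]
add : [-3, -44]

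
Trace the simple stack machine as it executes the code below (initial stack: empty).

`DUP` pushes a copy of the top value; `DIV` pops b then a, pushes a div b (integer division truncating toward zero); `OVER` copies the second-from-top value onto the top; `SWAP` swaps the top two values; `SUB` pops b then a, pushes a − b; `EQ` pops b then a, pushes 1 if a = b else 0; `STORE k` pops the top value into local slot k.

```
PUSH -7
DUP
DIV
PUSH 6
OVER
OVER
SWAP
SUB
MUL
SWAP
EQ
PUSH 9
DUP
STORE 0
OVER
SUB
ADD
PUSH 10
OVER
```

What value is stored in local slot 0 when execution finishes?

9

PUSH -7 → -7
DUP     → -7 -7
DIV     → 1
PUSH 6  → 1 6
OVER    → 1 6 1
OVER    → 1 6 1 6
SWAP    → 1 6 6 1
SUB     → 1 6 5
MUL     → 1 30
SWAP    → 30 1
EQ      → 0
PUSH 9  → 0 9
DUP     → 0 9 9
STORE 0 → 0 9
OVER    → 0 9 0
SUB     → 0 9
ADD     → 9
PUSH 10 → 9 10
OVER    → 9 10 9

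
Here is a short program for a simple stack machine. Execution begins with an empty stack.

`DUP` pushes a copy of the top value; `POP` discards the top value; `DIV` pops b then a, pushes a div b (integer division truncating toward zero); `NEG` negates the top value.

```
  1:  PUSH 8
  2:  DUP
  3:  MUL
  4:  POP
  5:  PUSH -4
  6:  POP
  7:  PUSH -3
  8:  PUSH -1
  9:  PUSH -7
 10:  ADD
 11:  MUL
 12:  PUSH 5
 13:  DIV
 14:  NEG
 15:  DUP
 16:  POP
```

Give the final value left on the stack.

PUSH 8  : [8]
DUP     : [8, 8]
MUL     : [64]
POP     : []
PUSH -4 : [-4]
POP     : []
PUSH -3 : [-3]
PUSH -1 : [-3, -1]
PUSH -7 : [-3, -1, -7]
ADD     : [-3, -8]
MUL     : [24]
PUSH 5  : [24, 5]
DIV     : [4]
NEG     : [-4]
DUP     : [-4, -4]
POP     : [-4]

-4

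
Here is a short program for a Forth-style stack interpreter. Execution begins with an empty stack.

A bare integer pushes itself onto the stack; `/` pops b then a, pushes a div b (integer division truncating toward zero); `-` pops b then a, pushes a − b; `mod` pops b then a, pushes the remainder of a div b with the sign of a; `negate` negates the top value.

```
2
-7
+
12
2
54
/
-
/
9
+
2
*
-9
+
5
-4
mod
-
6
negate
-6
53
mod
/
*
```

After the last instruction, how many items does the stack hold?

2      : 2
-7     : 2 -7
+      : -5
12     : -5 12
2      : -5 12 2
54     : -5 12 2 54
/      : -5 12 0
-      : -5 12
/      : 0
9      : 0 9
+      : 9
2      : 9 2
*      : 18
-9     : 18 -9
+      : 9
5      : 9 5
-4     : 9 5 -4
mod    : 9 1
-      : 8
6      : 8 6
negate : 8 -6
-6     : 8 -6 -6
53     : 8 -6 -6 53
mod    : 8 -6 -6
/      : 8 1
*      : 8

1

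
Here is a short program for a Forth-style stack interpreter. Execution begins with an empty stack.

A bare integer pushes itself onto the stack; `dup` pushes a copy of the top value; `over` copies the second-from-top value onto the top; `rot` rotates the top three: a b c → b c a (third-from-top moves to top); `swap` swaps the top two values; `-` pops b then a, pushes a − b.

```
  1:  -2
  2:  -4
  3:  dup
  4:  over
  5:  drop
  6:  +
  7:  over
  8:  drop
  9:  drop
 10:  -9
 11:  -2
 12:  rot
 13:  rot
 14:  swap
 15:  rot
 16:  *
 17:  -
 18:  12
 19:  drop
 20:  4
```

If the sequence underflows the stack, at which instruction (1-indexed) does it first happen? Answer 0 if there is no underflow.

0

-2   -> [-2]
-4   -> [-2, -4]
dup  -> [-2, -4, -4]
over -> [-2, -4, -4, -4]
drop -> [-2, -4, -4]
+    -> [-2, -8]
over -> [-2, -8, -2]
drop -> [-2, -8]
drop -> [-2]
-9   -> [-2, -9]
-2   -> [-2, -9, -2]
rot  -> [-9, -2, -2]
rot  -> [-2, -2, -9]
swap -> [-2, -9, -2]
rot  -> [-9, -2, -2]
*    -> [-9, 4]
-    -> [-13]
12   -> [-13, 12]
drop -> [-13]
4    -> [-13, 4]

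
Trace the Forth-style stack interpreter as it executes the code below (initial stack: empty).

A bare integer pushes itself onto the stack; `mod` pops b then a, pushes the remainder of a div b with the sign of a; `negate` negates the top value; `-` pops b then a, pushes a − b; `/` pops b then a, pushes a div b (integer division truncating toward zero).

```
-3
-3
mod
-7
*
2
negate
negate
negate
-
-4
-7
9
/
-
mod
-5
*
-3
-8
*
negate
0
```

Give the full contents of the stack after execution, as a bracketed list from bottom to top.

[-10, -24, 0]

-3     : [-3]
-3     : [-3, -3]
mod    : [0]
-7     : [0, -7]
*      : [0]
2      : [0, 2]
negate : [0, -2]
negate : [0, 2]
negate : [0, -2]
-      : [2]
-4     : [2, -4]
-7     : [2, -4, -7]
9      : [2, -4, -7, 9]
/      : [2, -4, 0]
-      : [2, -4]
mod    : [2]
-5     : [2, -5]
*      : [-10]
-3     : [-10, -3]
-8     : [-10, -3, -8]
*      : [-10, 24]
negate : [-10, -24]
0      : [-10, -24, 0]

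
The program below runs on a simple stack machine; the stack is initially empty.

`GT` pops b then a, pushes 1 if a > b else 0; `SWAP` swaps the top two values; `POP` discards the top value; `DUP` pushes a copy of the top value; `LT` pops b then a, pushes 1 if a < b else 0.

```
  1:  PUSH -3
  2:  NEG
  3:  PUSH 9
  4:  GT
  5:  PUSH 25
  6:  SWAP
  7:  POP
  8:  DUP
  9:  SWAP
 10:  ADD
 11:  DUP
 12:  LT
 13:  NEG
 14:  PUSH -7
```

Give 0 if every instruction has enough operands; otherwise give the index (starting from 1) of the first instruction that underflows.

0

PUSH -3 → [-3]
NEG     → [3]
PUSH 9  → [3, 9]
GT      → [0]
PUSH 25 → [0, 25]
SWAP    → [25, 0]
POP     → [25]
DUP     → [25, 25]
SWAP    → [25, 25]
ADD     → [50]
DUP     → [50, 50]
LT      → [0]
NEG     → [0]
PUSH -7 → [0, -7]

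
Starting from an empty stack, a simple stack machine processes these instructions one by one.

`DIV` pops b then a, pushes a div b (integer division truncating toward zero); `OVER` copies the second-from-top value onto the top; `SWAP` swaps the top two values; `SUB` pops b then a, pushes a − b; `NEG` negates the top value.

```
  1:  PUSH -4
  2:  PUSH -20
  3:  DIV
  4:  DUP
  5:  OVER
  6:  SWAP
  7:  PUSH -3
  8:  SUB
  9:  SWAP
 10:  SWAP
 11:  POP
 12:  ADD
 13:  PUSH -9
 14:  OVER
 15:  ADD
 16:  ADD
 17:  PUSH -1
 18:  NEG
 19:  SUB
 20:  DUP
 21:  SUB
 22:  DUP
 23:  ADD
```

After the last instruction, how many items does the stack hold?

PUSH -4  → -4
PUSH -20 → -4 -20
DIV      → 0
DUP      → 0 0
OVER     → 0 0 0
SWAP     → 0 0 0
PUSH -3  → 0 0 0 -3
SUB      → 0 0 3
SWAP     → 0 3 0
SWAP     → 0 0 3
POP      → 0 0
ADD      → 0
PUSH -9  → 0 -9
OVER     → 0 -9 0
ADD      → 0 -9
ADD      → -9
PUSH -1  → -9 -1
NEG      → -9 1
SUB      → -10
DUP      → -10 -10
SUB      → 0
DUP      → 0 0
ADD      → 0

1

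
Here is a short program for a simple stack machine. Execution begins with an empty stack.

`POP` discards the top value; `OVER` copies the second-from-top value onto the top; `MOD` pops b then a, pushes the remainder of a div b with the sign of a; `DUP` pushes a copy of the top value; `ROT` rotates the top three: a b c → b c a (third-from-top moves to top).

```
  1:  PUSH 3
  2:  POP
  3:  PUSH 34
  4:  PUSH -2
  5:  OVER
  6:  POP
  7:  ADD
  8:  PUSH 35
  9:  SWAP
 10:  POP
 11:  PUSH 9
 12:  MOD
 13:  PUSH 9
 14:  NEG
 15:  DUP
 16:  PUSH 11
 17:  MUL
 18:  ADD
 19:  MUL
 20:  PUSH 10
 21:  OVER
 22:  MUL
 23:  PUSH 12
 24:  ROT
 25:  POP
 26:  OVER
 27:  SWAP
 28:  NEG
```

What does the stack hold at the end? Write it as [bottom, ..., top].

[-8640, -8640, -12]

PUSH 3   [3]
POP      []
PUSH 34  [34]
PUSH -2  [34, -2]
OVER     [34, -2, 34]
POP      [34, -2]
ADD      [32]
PUSH 35  [32, 35]
SWAP     [35, 32]
POP      [35]
PUSH 9   [35, 9]
MOD      [8]
PUSH 9   [8, 9]
NEG      [8, -9]
DUP      [8, -9, -9]
PUSH 11  [8, -9, -9, 11]
MUL      [8, -9, -99]
ADD      [8, -108]
MUL      [-864]
PUSH 10  [-864, 10]
OVER     [-864, 10, -864]
MUL      [-864, -8640]
PUSH 12  [-864, -8640, 12]
ROT      [-8640, 12, -864]
POP      [-8640, 12]
OVER     [-8640, 12, -8640]
SWAP     [-8640, -8640, 12]
NEG      [-8640, -8640, -12]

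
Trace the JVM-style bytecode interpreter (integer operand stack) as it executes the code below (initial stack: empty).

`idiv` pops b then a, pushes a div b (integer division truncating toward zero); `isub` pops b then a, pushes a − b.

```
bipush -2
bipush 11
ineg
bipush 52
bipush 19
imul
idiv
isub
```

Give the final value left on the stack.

bipush -2  [-2]
bipush 11  [-2, 11]
ineg       [-2, -11]
bipush 52  [-2, -11, 52]
bipush 19  [-2, -11, 52, 19]
imul       [-2, -11, 988]
idiv       [-2, 0]
isub       [-2]

-2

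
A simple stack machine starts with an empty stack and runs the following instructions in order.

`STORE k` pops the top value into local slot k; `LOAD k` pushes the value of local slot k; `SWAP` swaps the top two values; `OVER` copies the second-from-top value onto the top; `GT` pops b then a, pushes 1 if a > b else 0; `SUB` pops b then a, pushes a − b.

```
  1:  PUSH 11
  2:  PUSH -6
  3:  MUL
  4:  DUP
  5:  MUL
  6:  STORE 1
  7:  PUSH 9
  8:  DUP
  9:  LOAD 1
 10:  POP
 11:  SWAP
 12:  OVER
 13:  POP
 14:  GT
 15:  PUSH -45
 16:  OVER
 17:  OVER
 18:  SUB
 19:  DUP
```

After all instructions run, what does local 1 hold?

PUSH 11  -> 11
PUSH -6  -> 11 -6
MUL      -> -66
DUP      -> -66 -66
MUL      -> 4356
STORE 1  -> (empty)
PUSH 9   -> 9
DUP      -> 9 9
LOAD 1   -> 9 9 4356
POP      -> 9 9
SWAP     -> 9 9
OVER     -> 9 9 9
POP      -> 9 9
GT       -> 0
PUSH -45 -> 0 -45
OVER     -> 0 -45 0
OVER     -> 0 -45 0 -45
SUB      -> 0 -45 45
DUP      -> 0 -45 45 45

4356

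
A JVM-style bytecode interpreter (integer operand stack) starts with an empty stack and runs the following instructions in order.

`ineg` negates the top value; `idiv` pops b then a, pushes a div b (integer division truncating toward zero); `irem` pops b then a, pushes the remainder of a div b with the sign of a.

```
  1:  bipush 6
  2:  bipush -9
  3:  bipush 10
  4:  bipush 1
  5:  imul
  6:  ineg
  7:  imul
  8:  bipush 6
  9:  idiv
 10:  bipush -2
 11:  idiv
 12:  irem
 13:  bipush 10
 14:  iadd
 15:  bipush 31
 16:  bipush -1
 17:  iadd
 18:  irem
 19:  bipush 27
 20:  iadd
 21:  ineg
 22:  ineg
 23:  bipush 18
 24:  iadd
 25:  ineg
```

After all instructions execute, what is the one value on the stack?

-61

bipush 6  -> 6
bipush -9 -> 6 -9
bipush 10 -> 6 -9 10
bipush 1  -> 6 -9 10 1
imul      -> 6 -9 10
ineg      -> 6 -9 -10
imul      -> 6 90
bipush 6  -> 6 90 6
idiv      -> 6 15
bipush -2 -> 6 15 -2
idiv      -> 6 -7
irem      -> 6
bipush 10 -> 6 10
iadd      -> 16
bipush 31 -> 16 31
bipush -1 -> 16 31 -1
iadd      -> 16 30
irem      -> 16
bipush 27 -> 16 27
iadd      -> 43
ineg      -> -43
ineg      -> 43
bipush 18 -> 43 18
iadd      -> 61
ineg      -> -61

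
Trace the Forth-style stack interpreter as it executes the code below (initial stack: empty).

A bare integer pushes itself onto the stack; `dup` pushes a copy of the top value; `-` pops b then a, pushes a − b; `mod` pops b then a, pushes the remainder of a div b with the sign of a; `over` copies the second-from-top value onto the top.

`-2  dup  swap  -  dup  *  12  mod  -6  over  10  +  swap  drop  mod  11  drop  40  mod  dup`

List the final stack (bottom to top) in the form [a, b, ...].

[0, 0]

-2   : -2
dup  : -2 -2
swap : -2 -2
-    : 0
dup  : 0 0
*    : 0
12   : 0 12
mod  : 0
-6   : 0 -6
over : 0 -6 0
10   : 0 -6 0 10
+    : 0 -6 10
swap : 0 10 -6
drop : 0 10
mod  : 0
11   : 0 11
drop : 0
40   : 0 40
mod  : 0
dup  : 0 0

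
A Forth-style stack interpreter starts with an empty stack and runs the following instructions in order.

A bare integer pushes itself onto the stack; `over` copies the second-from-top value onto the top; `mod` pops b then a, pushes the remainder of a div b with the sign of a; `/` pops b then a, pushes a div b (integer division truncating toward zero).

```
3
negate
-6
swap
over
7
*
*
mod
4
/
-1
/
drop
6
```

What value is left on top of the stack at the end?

6

3      : 3
negate : -3
-6     : -3 -6
swap   : -6 -3
over   : -6 -3 -6
7      : -6 -3 -6 7
*      : -6 -3 -42
*      : -6 126
mod    : -6
4      : -6 4
/      : -1
-1     : -1 -1
/      : 1
drop   : (empty)
6      : 6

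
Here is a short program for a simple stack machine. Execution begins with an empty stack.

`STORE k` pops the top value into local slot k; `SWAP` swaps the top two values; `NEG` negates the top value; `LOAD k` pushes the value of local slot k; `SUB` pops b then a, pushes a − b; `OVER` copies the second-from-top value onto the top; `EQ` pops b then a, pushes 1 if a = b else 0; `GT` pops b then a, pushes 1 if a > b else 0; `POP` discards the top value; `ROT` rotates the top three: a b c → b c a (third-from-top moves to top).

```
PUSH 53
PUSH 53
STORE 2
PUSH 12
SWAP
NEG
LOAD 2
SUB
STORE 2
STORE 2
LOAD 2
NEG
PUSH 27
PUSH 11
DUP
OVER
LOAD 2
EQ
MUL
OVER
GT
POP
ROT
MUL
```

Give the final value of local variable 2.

PUSH 53  53
PUSH 53  53 53
STORE 2  53
PUSH 12  53 12
SWAP     12 53
NEG      12 -53
LOAD 2   12 -53 53
SUB      12 -106
STORE 2  12
STORE 2  (empty)
LOAD 2   12
NEG      -12
PUSH 27  -12 27
PUSH 11  -12 27 11
DUP      -12 27 11 11
OVER     -12 27 11 11 11
LOAD 2   -12 27 11 11 11 12
EQ       -12 27 11 11 0
MUL      -12 27 11 0
OVER     -12 27 11 0 11
GT       -12 27 11 0
POP      -12 27 11
ROT      27 11 -12
MUL      27 -132

12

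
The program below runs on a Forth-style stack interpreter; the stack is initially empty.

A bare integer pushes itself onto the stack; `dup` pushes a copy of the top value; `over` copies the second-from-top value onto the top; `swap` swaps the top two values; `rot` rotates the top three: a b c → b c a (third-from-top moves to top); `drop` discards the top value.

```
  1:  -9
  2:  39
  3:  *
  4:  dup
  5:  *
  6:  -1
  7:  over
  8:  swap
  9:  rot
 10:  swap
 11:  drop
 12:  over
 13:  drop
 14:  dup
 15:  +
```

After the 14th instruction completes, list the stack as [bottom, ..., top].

-9   : -9
39   : -9 39
*    : -351
dup  : -351 -351
*    : 123201
-1   : 123201 -1
over : 123201 -1 123201
swap : 123201 123201 -1
rot  : 123201 -1 123201
swap : 123201 123201 -1
drop : 123201 123201
over : 123201 123201 123201
drop : 123201 123201
dup  : 123201 123201 123201

[123201, 123201, 123201]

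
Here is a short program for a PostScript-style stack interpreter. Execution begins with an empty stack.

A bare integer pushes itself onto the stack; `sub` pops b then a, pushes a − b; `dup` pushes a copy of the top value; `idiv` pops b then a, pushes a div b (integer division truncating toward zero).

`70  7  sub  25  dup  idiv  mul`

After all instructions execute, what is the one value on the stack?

63

70   : [70]
7    : [70, 7]
sub  : [63]
25   : [63, 25]
dup  : [63, 25, 25]
idiv : [63, 1]
mul  : [63]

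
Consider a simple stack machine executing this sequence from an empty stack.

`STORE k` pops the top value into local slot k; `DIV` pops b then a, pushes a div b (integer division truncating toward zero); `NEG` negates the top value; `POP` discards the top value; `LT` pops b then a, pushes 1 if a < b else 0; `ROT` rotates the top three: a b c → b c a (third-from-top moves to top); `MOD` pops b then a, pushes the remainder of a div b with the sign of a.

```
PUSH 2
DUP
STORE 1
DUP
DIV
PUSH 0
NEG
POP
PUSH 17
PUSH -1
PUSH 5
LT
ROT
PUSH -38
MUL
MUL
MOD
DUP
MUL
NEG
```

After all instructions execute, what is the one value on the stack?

PUSH 2   → [2]
DUP      → [2, 2]
STORE 1  → [2]
DUP      → [2, 2]
DIV      → [1]
PUSH 0   → [1, 0]
NEG      → [1, 0]
POP      → [1]
PUSH 17  → [1, 17]
PUSH -1  → [1, 17, -1]
PUSH 5   → [1, 17, -1, 5]
LT       → [1, 17, 1]
ROT      → [17, 1, 1]
PUSH -38 → [17, 1, 1, -38]
MUL      → [17, 1, -38]
MUL      → [17, -38]
MOD      → [17]
DUP      → [17, 17]
MUL      → [289]
NEG      → [-289]

-289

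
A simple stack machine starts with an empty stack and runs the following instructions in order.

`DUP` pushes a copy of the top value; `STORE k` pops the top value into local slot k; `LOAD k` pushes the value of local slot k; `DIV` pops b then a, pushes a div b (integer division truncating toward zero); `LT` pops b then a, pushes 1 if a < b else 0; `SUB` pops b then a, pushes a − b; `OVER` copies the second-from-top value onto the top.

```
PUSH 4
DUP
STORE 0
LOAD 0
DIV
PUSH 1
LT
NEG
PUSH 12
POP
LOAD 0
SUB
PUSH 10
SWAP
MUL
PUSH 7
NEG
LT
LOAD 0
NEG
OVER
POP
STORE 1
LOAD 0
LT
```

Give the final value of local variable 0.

4

PUSH 4   4
DUP      4 4
STORE 0  4
LOAD 0   4 4
DIV      1
PUSH 1   1 1
LT       0
NEG      0
PUSH 12  0 12
POP      0
LOAD 0   0 4
SUB      -4
PUSH 10  -4 10
SWAP     10 -4
MUL      -40
PUSH 7   -40 7
NEG      -40 -7
LT       1
LOAD 0   1 4
NEG      1 -4
OVER     1 -4 1
POP      1 -4
STORE 1  1
LOAD 0   1 4
LT       1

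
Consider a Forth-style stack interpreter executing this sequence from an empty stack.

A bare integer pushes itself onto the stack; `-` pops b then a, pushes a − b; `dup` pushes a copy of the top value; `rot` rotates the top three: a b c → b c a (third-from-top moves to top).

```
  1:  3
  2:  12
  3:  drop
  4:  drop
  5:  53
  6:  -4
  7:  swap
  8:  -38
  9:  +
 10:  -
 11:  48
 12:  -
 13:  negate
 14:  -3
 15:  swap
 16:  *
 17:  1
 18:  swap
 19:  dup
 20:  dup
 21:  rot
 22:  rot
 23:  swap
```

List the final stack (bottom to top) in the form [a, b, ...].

3      -> 3
12     -> 3 12
drop   -> 3
drop   -> (empty)
53     -> 53
-4     -> 53 -4
swap   -> -4 53
-38    -> -4 53 -38
+      -> -4 15
-      -> -19
48     -> -19 48
-      -> -67
negate -> 67
-3     -> 67 -3
swap   -> -3 67
*      -> -201
1      -> -201 1
swap   -> 1 -201
dup    -> 1 -201 -201
dup    -> 1 -201 -201 -201
rot    -> 1 -201 -201 -201
rot    -> 1 -201 -201 -201
swap   -> 1 -201 -201 -201

[1, -201, -201, -201]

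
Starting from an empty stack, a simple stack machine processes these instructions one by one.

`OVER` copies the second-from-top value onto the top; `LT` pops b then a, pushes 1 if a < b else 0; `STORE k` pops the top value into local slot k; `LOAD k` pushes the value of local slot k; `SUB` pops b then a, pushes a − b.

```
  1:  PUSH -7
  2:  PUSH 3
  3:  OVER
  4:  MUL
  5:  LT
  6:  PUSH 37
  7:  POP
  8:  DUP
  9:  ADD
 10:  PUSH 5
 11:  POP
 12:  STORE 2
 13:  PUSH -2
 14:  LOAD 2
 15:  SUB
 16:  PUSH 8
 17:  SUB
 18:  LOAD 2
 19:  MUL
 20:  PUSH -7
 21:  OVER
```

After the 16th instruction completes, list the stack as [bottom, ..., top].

PUSH -7 → [-7]
PUSH 3  → [-7, 3]
OVER    → [-7, 3, -7]
MUL     → [-7, -21]
LT      → [0]
PUSH 37 → [0, 37]
POP     → [0]
DUP     → [0, 0]
ADD     → [0]
PUSH 5  → [0, 5]
POP     → [0]
STORE 2 → []
PUSH -2 → [-2]
LOAD 2  → [-2, 0]
SUB     → [-2]
PUSH 8  → [-2, 8]

[-2, 8]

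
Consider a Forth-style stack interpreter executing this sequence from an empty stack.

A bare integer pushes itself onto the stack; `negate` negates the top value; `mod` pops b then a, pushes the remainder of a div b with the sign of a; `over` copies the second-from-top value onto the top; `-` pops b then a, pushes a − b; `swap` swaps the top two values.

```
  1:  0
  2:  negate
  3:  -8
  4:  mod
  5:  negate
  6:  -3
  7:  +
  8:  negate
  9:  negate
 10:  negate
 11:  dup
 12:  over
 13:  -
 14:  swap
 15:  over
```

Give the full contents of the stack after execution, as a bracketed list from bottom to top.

0      → 0
negate → 0
-8     → 0 -8
mod    → 0
negate → 0
-3     → 0 -3
+      → -3
negate → 3
negate → -3
negate → 3
dup    → 3 3
over   → 3 3 3
-      → 3 0
swap   → 0 3
over   → 0 3 0

[0, 3, 0]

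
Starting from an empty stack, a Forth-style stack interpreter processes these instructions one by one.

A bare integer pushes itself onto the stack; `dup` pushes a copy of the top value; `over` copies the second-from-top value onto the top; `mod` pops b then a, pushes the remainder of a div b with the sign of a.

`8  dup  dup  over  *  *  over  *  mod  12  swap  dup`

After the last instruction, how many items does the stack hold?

8    : [8]
dup  : [8, 8]
dup  : [8, 8, 8]
over : [8, 8, 8, 8]
*    : [8, 8, 64]
*    : [8, 512]
over : [8, 512, 8]
*    : [8, 4096]
mod  : [8]
12   : [8, 12]
swap : [12, 8]
dup  : [12, 8, 8]

3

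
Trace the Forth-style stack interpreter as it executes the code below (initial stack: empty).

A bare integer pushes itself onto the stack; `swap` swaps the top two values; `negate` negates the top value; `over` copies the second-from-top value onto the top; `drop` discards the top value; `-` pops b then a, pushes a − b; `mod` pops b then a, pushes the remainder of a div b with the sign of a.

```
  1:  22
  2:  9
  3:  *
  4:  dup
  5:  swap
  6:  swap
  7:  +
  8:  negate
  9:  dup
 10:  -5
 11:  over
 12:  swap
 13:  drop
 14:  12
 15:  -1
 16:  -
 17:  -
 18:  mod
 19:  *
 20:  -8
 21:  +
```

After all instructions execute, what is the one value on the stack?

156808

22      [22]
9       [22, 9]
*       [198]
dup     [198, 198]
swap    [198, 198]
swap    [198, 198]
+       [396]
negate  [-396]
dup     [-396, -396]
-5      [-396, -396, -5]
over    [-396, -396, -5, -396]
swap    [-396, -396, -396, -5]
drop    [-396, -396, -396]
12      [-396, -396, -396, 12]
-1      [-396, -396, -396, 12, -1]
-       [-396, -396, -396, 13]
-       [-396, -396, -409]
mod     [-396, -396]
*       [156816]
-8      [156816, -8]
+       [156808]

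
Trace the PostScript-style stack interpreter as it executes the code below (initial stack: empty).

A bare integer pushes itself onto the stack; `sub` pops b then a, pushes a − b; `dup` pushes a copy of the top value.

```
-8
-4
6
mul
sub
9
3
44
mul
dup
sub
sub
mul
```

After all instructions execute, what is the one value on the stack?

-8   -8
-4   -8 -4
6    -8 -4 6
mul  -8 -24
sub  16
9    16 9
3    16 9 3
44   16 9 3 44
mul  16 9 132
dup  16 9 132 132
sub  16 9 0
sub  16 9
mul  144

144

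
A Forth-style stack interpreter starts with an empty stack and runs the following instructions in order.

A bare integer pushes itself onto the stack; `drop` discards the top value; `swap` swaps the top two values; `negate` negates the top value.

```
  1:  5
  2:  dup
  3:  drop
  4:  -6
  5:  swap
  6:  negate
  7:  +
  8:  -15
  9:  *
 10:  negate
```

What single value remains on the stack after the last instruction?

5      -> 5
dup    -> 5 5
drop   -> 5
-6     -> 5 -6
swap   -> -6 5
negate -> -6 -5
+      -> -11
-15    -> -11 -15
*      -> 165
negate -> -165

-165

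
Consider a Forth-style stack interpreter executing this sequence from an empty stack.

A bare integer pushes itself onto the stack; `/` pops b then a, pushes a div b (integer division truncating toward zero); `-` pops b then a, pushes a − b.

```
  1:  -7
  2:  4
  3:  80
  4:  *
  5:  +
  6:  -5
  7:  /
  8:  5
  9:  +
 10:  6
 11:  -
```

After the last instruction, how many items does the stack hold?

-7 : [-7]
4  : [-7, 4]
80 : [-7, 4, 80]
*  : [-7, 320]
+  : [313]
-5 : [313, -5]
/  : [-62]
5  : [-62, 5]
+  : [-57]
6  : [-57, 6]
-  : [-63]

1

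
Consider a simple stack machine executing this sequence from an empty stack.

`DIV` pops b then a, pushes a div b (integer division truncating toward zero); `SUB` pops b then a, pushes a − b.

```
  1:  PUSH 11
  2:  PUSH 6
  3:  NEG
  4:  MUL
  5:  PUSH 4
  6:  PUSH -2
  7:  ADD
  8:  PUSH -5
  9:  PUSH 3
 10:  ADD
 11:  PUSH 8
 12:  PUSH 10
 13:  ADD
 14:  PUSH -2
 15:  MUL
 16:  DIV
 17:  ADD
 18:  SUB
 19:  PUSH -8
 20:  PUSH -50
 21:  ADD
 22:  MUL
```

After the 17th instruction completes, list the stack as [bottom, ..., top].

[-66, 2]

PUSH 11 : [11]
PUSH 6  : [11, 6]
NEG     : [11, -6]
MUL     : [-66]
PUSH 4  : [-66, 4]
PUSH -2 : [-66, 4, -2]
ADD     : [-66, 2]
PUSH -5 : [-66, 2, -5]
PUSH 3  : [-66, 2, -5, 3]
ADD     : [-66, 2, -2]
PUSH 8  : [-66, 2, -2, 8]
PUSH 10 : [-66, 2, -2, 8, 10]
ADD     : [-66, 2, -2, 18]
PUSH -2 : [-66, 2, -2, 18, -2]
MUL     : [-66, 2, -2, -36]
DIV     : [-66, 2, 0]
ADD     : [-66, 2]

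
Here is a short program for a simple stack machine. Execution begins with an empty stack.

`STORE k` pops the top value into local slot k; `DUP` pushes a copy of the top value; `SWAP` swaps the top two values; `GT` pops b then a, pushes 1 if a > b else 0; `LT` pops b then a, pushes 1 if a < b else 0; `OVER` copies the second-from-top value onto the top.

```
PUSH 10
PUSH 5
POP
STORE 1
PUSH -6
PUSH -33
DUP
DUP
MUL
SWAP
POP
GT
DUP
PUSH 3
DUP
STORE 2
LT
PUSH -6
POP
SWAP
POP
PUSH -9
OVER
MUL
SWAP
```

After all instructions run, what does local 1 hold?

PUSH 10   10
PUSH 5    10 5
POP       10
STORE 1   (empty)
PUSH -6   -6
PUSH -33  -6 -33
DUP       -6 -33 -33
DUP       -6 -33 -33 -33
MUL       -6 -33 1089
SWAP      -6 1089 -33
POP       -6 1089
GT        0
DUP       0 0
PUSH 3    0 0 3
DUP       0 0 3 3
STORE 2   0 0 3
LT        0 1
PUSH -6   0 1 -6
POP       0 1
SWAP      1 0
POP       1
PUSH -9   1 -9
OVER      1 -9 1
MUL       1 -9
SWAP      -9 1

10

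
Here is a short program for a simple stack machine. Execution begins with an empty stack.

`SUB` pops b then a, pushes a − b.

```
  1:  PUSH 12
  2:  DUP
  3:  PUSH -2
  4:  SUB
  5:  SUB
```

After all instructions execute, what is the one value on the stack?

-2

PUSH 12 → [12]
DUP     → [12, 12]
PUSH -2 → [12, 12, -2]
SUB     → [12, 14]
SUB     → [-2]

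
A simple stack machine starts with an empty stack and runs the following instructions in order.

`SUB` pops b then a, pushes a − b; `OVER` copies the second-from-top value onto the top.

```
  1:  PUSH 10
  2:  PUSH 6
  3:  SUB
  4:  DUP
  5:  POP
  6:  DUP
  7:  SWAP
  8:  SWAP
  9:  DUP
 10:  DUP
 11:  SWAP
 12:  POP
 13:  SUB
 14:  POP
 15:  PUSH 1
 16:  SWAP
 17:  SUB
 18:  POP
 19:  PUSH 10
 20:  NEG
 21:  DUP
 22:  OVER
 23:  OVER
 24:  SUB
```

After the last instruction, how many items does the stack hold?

PUSH 10 → 10
PUSH 6  → 10 6
SUB     → 4
DUP     → 4 4
POP     → 4
DUP     → 4 4
SWAP    → 4 4
SWAP    → 4 4
DUP     → 4 4 4
DUP     → 4 4 4 4
SWAP    → 4 4 4 4
POP     → 4 4 4
SUB     → 4 0
POP     → 4
PUSH 1  → 4 1
SWAP    → 1 4
SUB     → -3
POP     → (empty)
PUSH 10 → 10
NEG     → -10
DUP     → -10 -10
OVER    → -10 -10 -10
OVER    → -10 -10 -10 -10
SUB     → -10 -10 0

3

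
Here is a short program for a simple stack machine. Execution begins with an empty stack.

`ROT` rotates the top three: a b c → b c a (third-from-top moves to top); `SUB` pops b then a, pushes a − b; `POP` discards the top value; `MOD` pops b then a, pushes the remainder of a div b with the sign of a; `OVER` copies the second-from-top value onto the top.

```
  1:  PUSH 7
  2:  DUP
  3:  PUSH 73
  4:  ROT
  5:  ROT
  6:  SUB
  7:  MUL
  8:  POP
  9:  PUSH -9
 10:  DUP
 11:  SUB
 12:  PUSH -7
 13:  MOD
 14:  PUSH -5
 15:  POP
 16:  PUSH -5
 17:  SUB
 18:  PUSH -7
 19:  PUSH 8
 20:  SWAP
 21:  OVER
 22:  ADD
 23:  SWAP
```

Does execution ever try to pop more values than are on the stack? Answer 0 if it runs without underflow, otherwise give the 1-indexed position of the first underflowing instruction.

0

PUSH 7  : 7
DUP     : 7 7
PUSH 73 : 7 7 73
ROT     : 7 73 7
ROT     : 73 7 7
SUB     : 73 0
MUL     : 0
POP     : (empty)
PUSH -9 : -9
DUP     : -9 -9
SUB     : 0
PUSH -7 : 0 -7
MOD     : 0
PUSH -5 : 0 -5
POP     : 0
PUSH -5 : 0 -5
SUB     : 5
PUSH -7 : 5 -7
PUSH 8  : 5 -7 8
SWAP    : 5 8 -7
OVER    : 5 8 -7 8
ADD     : 5 8 1
SWAP    : 5 1 8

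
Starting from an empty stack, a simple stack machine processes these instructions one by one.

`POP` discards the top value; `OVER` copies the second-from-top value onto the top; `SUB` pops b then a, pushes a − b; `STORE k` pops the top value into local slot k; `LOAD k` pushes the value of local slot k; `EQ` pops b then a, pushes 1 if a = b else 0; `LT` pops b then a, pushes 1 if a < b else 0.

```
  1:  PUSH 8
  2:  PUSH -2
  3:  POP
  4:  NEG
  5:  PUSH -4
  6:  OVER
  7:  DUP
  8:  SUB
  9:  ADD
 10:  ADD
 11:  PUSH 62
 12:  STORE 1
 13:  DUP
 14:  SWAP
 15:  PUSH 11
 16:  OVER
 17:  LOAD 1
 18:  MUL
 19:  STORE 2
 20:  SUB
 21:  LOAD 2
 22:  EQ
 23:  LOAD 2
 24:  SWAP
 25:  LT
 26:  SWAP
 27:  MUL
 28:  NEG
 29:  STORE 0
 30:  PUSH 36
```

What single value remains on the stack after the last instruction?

PUSH 8  -> [8]
PUSH -2 -> [8, -2]
POP     -> [8]
NEG     -> [-8]
PUSH -4 -> [-8, -4]
OVER    -> [-8, -4, -8]
DUP     -> [-8, -4, -8, -8]
SUB     -> [-8, -4, 0]
ADD     -> [-8, -4]
ADD     -> [-12]
PUSH 62 -> [-12, 62]
STORE 1 -> [-12]
DUP     -> [-12, -12]
SWAP    -> [-12, -12]
PUSH 11 -> [-12, -12, 11]
OVER    -> [-12, -12, 11, -12]
LOAD 1  -> [-12, -12, 11, -12, 62]
MUL     -> [-12, -12, 11, -744]
STORE 2 -> [-12, -12, 11]
SUB     -> [-12, -23]
LOAD 2  -> [-12, -23, -744]
EQ      -> [-12, 0]
LOAD 2  -> [-12, 0, -744]
SWAP    -> [-12, -744, 0]
LT      -> [-12, 1]
SWAP    -> [1, -12]
MUL     -> [-12]
NEG     -> [12]
STORE 0 -> []
PUSH 36 -> [36]

36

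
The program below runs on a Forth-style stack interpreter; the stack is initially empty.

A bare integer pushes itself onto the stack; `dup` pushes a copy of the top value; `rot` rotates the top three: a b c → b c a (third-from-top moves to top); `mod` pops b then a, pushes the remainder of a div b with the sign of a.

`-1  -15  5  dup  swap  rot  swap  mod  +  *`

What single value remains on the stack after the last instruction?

-5

-1    [-1]
-15   [-1, -15]
5     [-1, -15, 5]
dup   [-1, -15, 5, 5]
swap  [-1, -15, 5, 5]
rot   [-1, 5, 5, -15]
swap  [-1, 5, -15, 5]
mod   [-1, 5, 0]
+     [-1, 5]
*     [-5]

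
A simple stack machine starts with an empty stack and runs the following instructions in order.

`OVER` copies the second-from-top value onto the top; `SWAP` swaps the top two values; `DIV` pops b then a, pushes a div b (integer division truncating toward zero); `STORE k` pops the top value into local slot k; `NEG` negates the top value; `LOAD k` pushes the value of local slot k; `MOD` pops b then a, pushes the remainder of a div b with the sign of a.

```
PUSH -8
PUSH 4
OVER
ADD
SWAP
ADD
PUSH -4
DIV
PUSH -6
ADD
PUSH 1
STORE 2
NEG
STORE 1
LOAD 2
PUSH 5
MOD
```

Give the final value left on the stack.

PUSH -8 -> -8
PUSH 4  -> -8 4
OVER    -> -8 4 -8
ADD     -> -8 -4
SWAP    -> -4 -8
ADD     -> -12
PUSH -4 -> -12 -4
DIV     -> 3
PUSH -6 -> 3 -6
ADD     -> -3
PUSH 1  -> -3 1
STORE 2 -> -3
NEG     -> 3
STORE 1 -> (empty)
LOAD 2  -> 1
PUSH 5  -> 1 5
MOD     -> 1

1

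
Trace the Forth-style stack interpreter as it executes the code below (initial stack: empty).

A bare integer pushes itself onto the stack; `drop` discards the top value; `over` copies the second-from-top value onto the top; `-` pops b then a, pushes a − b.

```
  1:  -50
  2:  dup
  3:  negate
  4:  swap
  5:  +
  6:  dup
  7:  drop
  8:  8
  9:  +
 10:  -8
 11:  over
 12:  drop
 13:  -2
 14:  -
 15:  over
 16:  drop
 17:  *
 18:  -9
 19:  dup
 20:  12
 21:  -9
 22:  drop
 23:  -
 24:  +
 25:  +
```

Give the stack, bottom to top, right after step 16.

-50     [-50]
dup     [-50, -50]
negate  [-50, 50]
swap    [50, -50]
+       [0]
dup     [0, 0]
drop    [0]
8       [0, 8]
+       [8]
-8      [8, -8]
over    [8, -8, 8]
drop    [8, -8]
-2      [8, -8, -2]
-       [8, -6]
over    [8, -6, 8]
drop    [8, -6]

[8, -6]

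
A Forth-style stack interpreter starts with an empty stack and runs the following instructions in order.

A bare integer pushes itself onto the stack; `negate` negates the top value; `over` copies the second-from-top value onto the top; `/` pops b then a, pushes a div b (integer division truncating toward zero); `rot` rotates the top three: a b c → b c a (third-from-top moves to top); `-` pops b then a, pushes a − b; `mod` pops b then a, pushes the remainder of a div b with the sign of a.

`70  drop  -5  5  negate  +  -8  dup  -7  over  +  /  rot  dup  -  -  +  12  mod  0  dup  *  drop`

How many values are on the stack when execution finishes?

1

70     → [70]
drop   → []
-5     → [-5]
5      → [-5, 5]
negate → [-5, -5]
+      → [-10]
-8     → [-10, -8]
dup    → [-10, -8, -8]
-7     → [-10, -8, -8, -7]
over   → [-10, -8, -8, -7, -8]
+      → [-10, -8, -8, -15]
/      → [-10, -8, 0]
rot    → [-8, 0, -10]
dup    → [-8, 0, -10, -10]
-      → [-8, 0, 0]
-      → [-8, 0]
+      → [-8]
12     → [-8, 12]
mod    → [-8]
0      → [-8, 0]
dup    → [-8, 0, 0]
*      → [-8, 0]
drop   → [-8]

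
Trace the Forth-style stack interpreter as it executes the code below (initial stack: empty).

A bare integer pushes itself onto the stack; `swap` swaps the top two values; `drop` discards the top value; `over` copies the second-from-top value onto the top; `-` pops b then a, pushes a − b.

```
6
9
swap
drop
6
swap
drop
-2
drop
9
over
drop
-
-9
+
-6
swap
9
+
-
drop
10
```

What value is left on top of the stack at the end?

10

6    : [6]
9    : [6, 9]
swap : [9, 6]
drop : [9]
6    : [9, 6]
swap : [6, 9]
drop : [6]
-2   : [6, -2]
drop : [6]
9    : [6, 9]
over : [6, 9, 6]
drop : [6, 9]
-    : [-3]
-9   : [-3, -9]
+    : [-12]
-6   : [-12, -6]
swap : [-6, -12]
9    : [-6, -12, 9]
+    : [-6, -3]
-    : [-3]
drop : []
10   : [10]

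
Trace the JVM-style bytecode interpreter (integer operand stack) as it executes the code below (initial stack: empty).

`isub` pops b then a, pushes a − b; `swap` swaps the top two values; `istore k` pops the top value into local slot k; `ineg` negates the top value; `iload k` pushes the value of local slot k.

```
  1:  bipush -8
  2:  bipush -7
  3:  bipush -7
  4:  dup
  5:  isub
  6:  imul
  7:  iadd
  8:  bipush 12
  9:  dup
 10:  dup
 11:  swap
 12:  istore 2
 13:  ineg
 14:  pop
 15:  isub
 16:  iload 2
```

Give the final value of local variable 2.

12

bipush -8  [-8]
bipush -7  [-8, -7]
bipush -7  [-8, -7, -7]
dup        [-8, -7, -7, -7]
isub       [-8, -7, 0]
imul       [-8, 0]
iadd       [-8]
bipush 12  [-8, 12]
dup        [-8, 12, 12]
dup        [-8, 12, 12, 12]
swap       [-8, 12, 12, 12]
istore 2   [-8, 12, 12]
ineg       [-8, 12, -12]
pop        [-8, 12]
isub       [-20]
iload 2    [-20, 12]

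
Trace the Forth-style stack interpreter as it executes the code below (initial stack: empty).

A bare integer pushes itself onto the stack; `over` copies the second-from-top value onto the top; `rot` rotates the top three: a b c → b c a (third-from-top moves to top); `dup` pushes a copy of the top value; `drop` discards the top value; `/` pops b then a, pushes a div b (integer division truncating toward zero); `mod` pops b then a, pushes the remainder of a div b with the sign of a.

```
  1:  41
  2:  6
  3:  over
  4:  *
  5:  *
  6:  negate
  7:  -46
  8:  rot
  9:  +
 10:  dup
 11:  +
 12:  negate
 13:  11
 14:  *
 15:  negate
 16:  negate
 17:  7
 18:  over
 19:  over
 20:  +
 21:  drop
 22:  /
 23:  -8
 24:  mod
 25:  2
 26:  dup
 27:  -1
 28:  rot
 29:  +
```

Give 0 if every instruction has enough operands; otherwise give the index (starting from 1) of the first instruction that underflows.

8

41     → [41]
6      → [41, 6]
over   → [41, 6, 41]
*      → [41, 246]
*      → [10086]
negate → [-10086]
-46    → [-10086, -46]
rot  — needs 3 operands, stack has 2 → underflow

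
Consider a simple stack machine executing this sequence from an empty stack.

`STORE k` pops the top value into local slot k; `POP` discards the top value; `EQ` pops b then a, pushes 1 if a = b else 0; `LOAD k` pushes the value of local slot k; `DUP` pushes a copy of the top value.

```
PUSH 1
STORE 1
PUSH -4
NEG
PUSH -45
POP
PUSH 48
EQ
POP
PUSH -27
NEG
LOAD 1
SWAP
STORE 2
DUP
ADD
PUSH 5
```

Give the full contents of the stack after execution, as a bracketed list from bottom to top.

[2, 5]

PUSH 1   → 1
STORE 1  → (empty)
PUSH -4  → -4
NEG      → 4
PUSH -45 → 4 -45
POP      → 4
PUSH 48  → 4 48
EQ       → 0
POP      → (empty)
PUSH -27 → -27
NEG      → 27
LOAD 1   → 27 1
SWAP     → 1 27
STORE 2  → 1
DUP      → 1 1
ADD      → 2
PUSH 5   → 2 5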